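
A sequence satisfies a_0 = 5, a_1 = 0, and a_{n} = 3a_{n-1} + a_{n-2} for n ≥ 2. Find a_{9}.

19635

The ordinary generating function has denominator 1 - 3y - y^2.
Iterating the recurrence: a_0,…,a_{9} = 5, 0, 5, 15, 50, 165, 545, 1800, 5945, 19635.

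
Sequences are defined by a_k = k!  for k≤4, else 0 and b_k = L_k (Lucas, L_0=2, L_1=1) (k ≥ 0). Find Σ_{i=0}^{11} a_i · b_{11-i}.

This is [x^11] in the product of the two ordinary generating functions.
Σ = 1·199 + 1·123 + 2·76 + 6·47 + 24·29 + 0·18 + 0·11 + 0·7 + 0·4 + 0·3 + 0·1 + 0·2 = 1452.

1452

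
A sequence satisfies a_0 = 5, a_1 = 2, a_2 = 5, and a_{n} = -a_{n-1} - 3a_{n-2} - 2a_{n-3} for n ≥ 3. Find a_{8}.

The ordinary generating function has denominator 1 + y + 3y^2 + 2y^3.
Iterating the recurrence: a_0,…,a_{8} = 5, 2, 5, -21, 2, 51, -15, -142, 85.

85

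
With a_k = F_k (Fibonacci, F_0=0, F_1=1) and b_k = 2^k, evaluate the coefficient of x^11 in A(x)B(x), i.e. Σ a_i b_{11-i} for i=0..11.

This is [x^11] in the product of the two ordinary generating functions.
Σ = 0·2048 + 1·1024 + 1·512 + 2·256 + 3·128 + 5·64 + 8·32 + 13·16 + 21·8 + 34·4 + 55·2 + 89·1 = 3719.

3719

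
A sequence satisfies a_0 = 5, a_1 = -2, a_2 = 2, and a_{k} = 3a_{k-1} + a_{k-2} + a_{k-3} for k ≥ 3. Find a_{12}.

467463

The ordinary generating function has denominator 1 - 3x - x^2 - x^3.
Iterating the recurrence: a_0,…,a_{12} = 5, -2, 2, 9, 27, 92, 312, 1055, 3569, 12074, 40846, 138181, 467463.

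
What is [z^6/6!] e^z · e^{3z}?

The EGF product rule gives c_6 = Σ_{k_1+k_2=6} C(6; k_1,k_2) · ∏ g_i(k_i), where e^z gives (1)^k; e^{3z} gives (3)^k.
g_1(k) for k = 0…6: 1, 1, 1, 1, 1, 1, 1.
g_2(k) for k = 0…6: 1, 3, 9, 27, 81, 243, 729.
c_6 = Σ_k C(6,k)·g_1(k)·g_2(6−k) = 1·1·729 + 6·1·243 + 15·1·81 + 20·1·27 + 15·1·9 + 6·1·3 + 1·1·1 = 729 + 1458 + 1215 + 540 + 135 + 18 + 1 = 4096.

4096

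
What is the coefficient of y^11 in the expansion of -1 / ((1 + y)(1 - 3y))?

-132860

Partial fractions give a closed form: a_n = (-1/4)·(-1)^n + (-3/4)·3^n.
At n = 11: a_11 = -132860.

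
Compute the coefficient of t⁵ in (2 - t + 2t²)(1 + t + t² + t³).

2

(2 - t + 2t²) has coefficients 2,-1,2 for degrees 0…2.
(1 + t + t² + t³) has coefficients 1,1,1,1,0,0 for degrees 0…5.
[t⁵] = 2·0 − 1·0 + 2·1 = 2.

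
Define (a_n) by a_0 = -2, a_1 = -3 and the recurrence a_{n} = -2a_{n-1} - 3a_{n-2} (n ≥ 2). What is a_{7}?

The ordinary generating function has denominator 1 + 2x + 3x^2.
Iterating the recurrence: a_0,…,a_{7} = -2, -3, 12, -15, -6, 57, -96, 21.

21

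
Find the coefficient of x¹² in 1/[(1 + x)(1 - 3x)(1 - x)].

Partial fractions give a closed form: a_n = (1/8)·(-1)^n + (9/8)·3^n + (-1/4)·1^n.
At n = 12: a_12 = 597871.

597871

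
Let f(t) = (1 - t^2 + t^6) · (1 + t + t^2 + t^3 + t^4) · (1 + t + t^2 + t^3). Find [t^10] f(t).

4

(1 - t^2 + t^6) has coefficients 1,0,-1,0,0,0,1 for degrees 0…6.
(1 + t + t^2 + t^3 + t^4) has coefficients 1,1,1,1,1,0,0,0,0,0,0 for degrees 0…10.
Finally multiplying by (1 + t + t^2 + t^3), the product of all factors after the first has coefficients 1,2,3,4,4,3,2,1,0,0,0 for degrees 0…10.
[t^10] = 1·0 − 1·0 + 1·4 = 4.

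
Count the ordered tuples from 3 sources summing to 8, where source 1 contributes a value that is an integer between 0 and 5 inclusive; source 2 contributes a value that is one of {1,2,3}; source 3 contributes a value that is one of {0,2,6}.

The generating function for the choices is (1 + q + q^2 + q^3 + q^4 + q^5)·(q + q^2 + q^3)·(1 + q^2 + q^6); the count is [q^8].
(1 + q + q^2 + q^3 + q^4 + q^5) has coefficients 1,1,1,1,1,1 for degrees 0…5.
(q + q^2 + q^3) has coefficients 0,1,1,1,0,0,0,0,0 for degrees 0…8.
Finally multiplying by (1 + q^2 + q^6), the product of all factors after the first has coefficients 0,1,1,2,1,1,0,1,1 for degrees 0…8.
[q^8] = 1·1 + 1·1 + 1·0 + 1·1 + 1·1 + 1·2 = 6.

6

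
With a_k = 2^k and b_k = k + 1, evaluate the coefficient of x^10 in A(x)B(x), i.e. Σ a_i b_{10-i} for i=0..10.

4083

The convolution is the t^10 coefficient of A(t)B(t).
Σ = 1·11 + 2·10 + 4·9 + 8·8 + 16·7 + 32·6 + 64·5 + 128·4 + 256·3 + 512·2 + 1024·1 = 4083.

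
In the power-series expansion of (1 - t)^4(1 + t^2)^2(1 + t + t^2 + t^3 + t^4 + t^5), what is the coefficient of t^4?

(1 - t)^4 has coefficients 1,-4,6,-4,1 for degrees 0…4.
(1 + t^2)^2 has coefficients 1,0,2,0,1 for degrees 0…4.
Finally multiplying by (1 + t + t^2 + t^3 + t^4 + t^5), the product of all factors after the first has coefficients 1,1,3,3,4 for degrees 0…4.
[t^4] = 1·4 − 4·3 + 6·3 − 4·1 + 1·1 = 7.

7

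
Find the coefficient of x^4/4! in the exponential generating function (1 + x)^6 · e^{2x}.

2248

The EGF product rule gives c_4 = Σ_{k_1+k_2=4} C(4; k_1,k_2) · ∏ g_i(k_i), where (1+x)^6 gives the falling factorial (6)_k; e^{2x} gives (2)^k.
g_1(k) for k = 0…4: 1, 6, 30, 120, 360.
g_2(k) for k = 0…4: 1, 2, 4, 8, 16.
c_4 = Σ_k C(4,k)·g_1(k)·g_2(4−k) = 1·1·16 + 4·6·8 + 6·30·4 + 4·120·2 + 1·360·1 = 16 + 192 + 720 + 960 + 360 = 2248.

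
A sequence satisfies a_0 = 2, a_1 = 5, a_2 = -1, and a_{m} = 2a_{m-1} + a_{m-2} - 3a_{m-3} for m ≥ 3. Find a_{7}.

-180

The ordinary generating function has denominator 1 - 2z - z^2 + 3z^3.
Iterating the recurrence: a_0,…,a_{7} = 2, 5, -1, -3, -22, -44, -101, -180.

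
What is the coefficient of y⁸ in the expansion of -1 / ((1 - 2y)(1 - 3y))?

-19171

Partial fractions give a closed form: a_n = (2)·2^n + (-3)·3^n.
At n = 8: a_8 = -19171.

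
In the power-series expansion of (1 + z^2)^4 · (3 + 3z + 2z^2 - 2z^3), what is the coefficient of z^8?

(1 + z^2)^4 has coefficients 1,0,4,0,6,0,4,0,1 for degrees 0…8.
(3 + 3z + 2z^2 - 2z^3) has coefficients 3,3,2,-2,0,0,0,0,0 for degrees 0…8.
[z^8] = 1·0 + 4·0 + 6·0 + 4·2 + 1·3 = 11.

11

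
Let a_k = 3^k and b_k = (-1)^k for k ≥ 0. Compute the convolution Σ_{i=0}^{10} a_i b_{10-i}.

44287

The convolution is the t^10 coefficient of A(t)B(t).
Σ = 1·1 + 3·(-1) + 9·1 + 27·(-1) + 81·1 + 243·(-1) + 729·1 + 2187·(-1) + 6561·1 + 19683·(-1) + 59049·1 = 44287.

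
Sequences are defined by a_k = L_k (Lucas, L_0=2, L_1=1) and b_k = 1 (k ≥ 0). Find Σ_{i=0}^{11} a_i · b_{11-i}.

This is [x^11] in the product of the two ordinary generating functions.
Σ = 2·1 + 1·1 + 3·1 + 4·1 + 7·1 + 11·1 + 18·1 + 29·1 + 47·1 + 76·1 + 123·1 + 199·1 = 520.

520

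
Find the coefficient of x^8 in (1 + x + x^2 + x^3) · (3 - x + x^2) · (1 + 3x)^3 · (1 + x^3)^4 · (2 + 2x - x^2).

(1 + x + x^2 + x^3) has coefficients 1,1,1,1 for degrees 0…3.
(3 - x + x^2) has coefficients 3,-1,1,0,0,0,0,0,0 for degrees 0…8.
Multiplying by (1 + 3x)^3 gives running coefficients 3,26,73,63,0,27,0,0,0 for degrees 0…8.
Multiplying by (1 + x^3)^4 gives running coefficients 3,26,73,75,104,319,270,156,546 for degrees 0…8.
Finally multiplying by (2 + 2x - x^2), the product of all factors after the first has coefficients 6,58,195,270,285,771,1074,533,1134 for degrees 0…8.
[x^8] = 1·1134 + 1·533 + 1·1074 + 1·771 = 3512.

3512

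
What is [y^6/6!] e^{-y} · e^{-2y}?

729

The EGF product rule gives c_6 = Σ_{k_1+k_2=6} C(6; k_1,k_2) · ∏ g_i(k_i), where e^{-y} gives (-1)^k; e^{-2y} gives (-2)^k.
g_1(k) for k = 0…6: 1, -1, 1, -1, 1, -1, 1.
g_2(k) for k = 0…6: 1, -2, 4, -8, 16, -32, 64.
c_6 = Σ_k C(6,k)·g_1(k)·g_2(6−k) = 1·1·64 + 6·(-1)·(-32) + 15·1·16 + 20·(-1)·(-8) + 15·1·4 + 6·(-1)·(-2) + 1·1·1 = 64 + 192 + 240 + 160 + 60 + 12 + 1 = 729.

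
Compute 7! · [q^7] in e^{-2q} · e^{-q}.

-2187

The EGF product rule gives c_7 = Σ_{k_1+k_2=7} C(7; k_1,k_2) · ∏ g_i(k_i), where e^{-2q} gives (-2)^k; e^{-q} gives (-1)^k.
g_1(k) for k = 0…7: 1, -2, 4, -8, 16, -32, 64, -128.
g_2(k) for k = 0…7: 1, -1, 1, -1, 1, -1, 1, -1.
c_7 = Σ_k C(7,k)·g_1(k)·g_2(7−k) = 1·1·(-1) + 7·(-2)·1 + 21·4·(-1) + 35·(-8)·1 + 35·16·(-1) + 21·(-32)·1 + 7·64·(-1) + 1·(-128)·1 = −1 − 14 − 84 − 280 − 560 − 672 − 448 − 128 = -2187.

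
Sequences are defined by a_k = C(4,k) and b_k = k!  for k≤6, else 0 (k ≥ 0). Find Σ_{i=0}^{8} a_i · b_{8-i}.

The convolution is the t^8 coefficient of A(t)B(t).
Σ = 1·0 + 4·0 + 6·720 + 4·120 + 1·24 + 0·6 + 0·2 + 0·1 + 0·1 = 4824.

4824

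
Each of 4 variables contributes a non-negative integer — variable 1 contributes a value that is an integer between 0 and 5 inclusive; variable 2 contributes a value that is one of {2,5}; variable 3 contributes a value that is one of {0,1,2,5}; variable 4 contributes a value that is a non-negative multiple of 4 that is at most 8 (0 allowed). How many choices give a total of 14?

The generating function for the choices is (1 + z + z^2 + z^3 + z^4 + z^5)·(z^2 + z^5)·(1 + z + z^2 + z^5)·(1 + z^4 + z^8); the count is [z^14].
(1 + z + z^2 + z^3 + z^4 + z^5) has coefficients 1,1,1,1,1,1 for degrees 0…5.
(z^2 + z^5) has coefficients 0,0,1,0,0,1,0,0,0,0,0,0,0,0,0 for degrees 0…14.
Multiplying by (1 + z + z^2 + z^5) gives running coefficients 0,0,1,1,1,1,1,2,0,0,1,0,0,0,0 for degrees 0…14.
Finally multiplying by (1 + z^4 + z^8), the product of all factors after the first has coefficients 0,0,1,1,1,1,2,3,1,1,3,3,1,1,2 for degrees 0…14.
[z^14] = 1·2 + 1·1 + 1·1 + 1·3 + 1·3 + 1·1 = 11.

11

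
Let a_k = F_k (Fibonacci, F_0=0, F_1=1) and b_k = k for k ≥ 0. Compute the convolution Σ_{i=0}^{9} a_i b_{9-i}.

133

The convolution is the x^9 coefficient of A(x)B(x).
Σ = 0·9 + 1·8 + 1·7 + 2·6 + 3·5 + 5·4 + 8·3 + 13·2 + 21·1 + 34·0 = 133.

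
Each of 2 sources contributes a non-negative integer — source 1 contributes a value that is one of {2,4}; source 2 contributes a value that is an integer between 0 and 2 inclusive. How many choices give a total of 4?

The generating function for the choices is (t² + t⁴)·(1 + t + t²); the count is [t⁴].
(t² + t⁴) has coefficients 0,0,1,0,1 for degrees 0…4.
(1 + t + t²) has coefficients 1,1,1,0,0 for degrees 0…4.
[t⁴] = 1·1 + 1·1 = 2.

2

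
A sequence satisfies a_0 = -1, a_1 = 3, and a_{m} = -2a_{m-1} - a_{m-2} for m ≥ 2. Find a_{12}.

The ordinary generating function has denominator 1 + 2x + x^2.
Iterating the recurrence: a_0,…,a_{12} = -1, 3, -5, 7, -9, 11, -13, 15, -17, 19, -21, 23, -25.

-25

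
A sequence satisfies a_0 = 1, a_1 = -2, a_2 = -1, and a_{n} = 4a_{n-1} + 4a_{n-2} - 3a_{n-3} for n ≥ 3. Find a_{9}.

-141071

The ordinary generating function has denominator 1 - 4x - 4x^2 + 3x^3.
Iterating the recurrence: a_0,…,a_{9} = 1, -2, -1, -15, -58, -289, -1343, -6354, -29921, -141071.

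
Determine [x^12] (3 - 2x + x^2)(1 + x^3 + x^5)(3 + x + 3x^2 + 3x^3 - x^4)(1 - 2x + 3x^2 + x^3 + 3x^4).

37

(3 - 2x + x^2) has coefficients 3,-2,1 for degrees 0…2.
(1 + x^3 + x^5) has coefficients 1,0,0,1,0,1,0,0,0,0,0,0,0 for degrees 0…12.
Multiplying by (3 + x + 3x^2 + 3x^3 - x^4) gives running coefficients 3,1,3,6,0,6,4,2,3,-1,0,0,0 for degrees 0…12.
Finally multiplying by (1 - 2x + 3x^2 + x^3 + 3x^4), the product of all factors after the first has coefficients 3,-5,10,6,7,30,7,30,17,21,25,6,8 for degrees 0…12.
[x^12] = 3·8 − 2·6 + 1·25 = 37.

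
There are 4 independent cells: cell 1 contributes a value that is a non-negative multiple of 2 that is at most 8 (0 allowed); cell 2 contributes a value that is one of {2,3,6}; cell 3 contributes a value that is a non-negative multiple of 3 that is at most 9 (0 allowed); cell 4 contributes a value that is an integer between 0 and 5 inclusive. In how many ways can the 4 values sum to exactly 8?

13

The generating function for the choices is (1 + x² + x⁴ + x⁶ + x⁸)·(x² + x³ + x⁶)·(1 + x³ + x⁶ + x⁹)·(1 + x + x² + x³ + x⁴ + x⁵); the count is [x⁸].
(1 + x² + x⁴ + x⁶ + x⁸) has coefficients 1,0,1,0,1,0,1,0,1 for degrees 0…8.
(x² + x³ + x⁶) has coefficients 0,0,1,1,0,0,1,0,0 for degrees 0…8.
Multiplying by (1 + x³ + x⁶ + x⁹) gives running coefficients 0,0,1,1,0,1,2,0,1 for degrees 0…8.
Finally multiplying by (1 + x + x² + x³ + x⁴ + x⁵), the product of all factors after the first has coefficients 0,0,1,2,2,3,5,5,5 for degrees 0…8.
[x⁸] = 1·5 + 1·5 + 1·2 + 1·1 + 1·0 = 13.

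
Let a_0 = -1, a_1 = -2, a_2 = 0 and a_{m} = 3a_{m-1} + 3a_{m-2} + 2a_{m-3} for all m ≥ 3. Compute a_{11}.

-382428

The ordinary generating function has denominator 1 - 3x - 3x^2 - 2x^3.
Iterating the recurrence: a_0,…,a_{11} = -1, -2, 0, -8, -28, -108, -424, -1652, -6444, -25136, -98044, -382428.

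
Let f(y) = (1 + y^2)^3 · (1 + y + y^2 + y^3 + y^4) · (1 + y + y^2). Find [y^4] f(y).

(1 + y^2)^3 has coefficients 1,0,3,0,3 for degrees 0…4.
(1 + y + y^2 + y^3 + y^4) has coefficients 1,1,1,1,1 for degrees 0…4.
Finally multiplying by (1 + y + y^2), the product of all factors after the first has coefficients 1,2,3,3,3 for degrees 0…4.
[y^4] = 1·3 + 3·3 + 3·1 = 15.

15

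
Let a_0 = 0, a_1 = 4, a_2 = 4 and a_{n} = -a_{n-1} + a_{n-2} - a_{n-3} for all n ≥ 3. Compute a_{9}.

The ordinary generating function has denominator 1 + t - t^2 + t^3.
Iterating the recurrence: a_0,…,a_{9} = 0, 4, 4, 0, 0, -4, 4, -8, 16, -28.

-28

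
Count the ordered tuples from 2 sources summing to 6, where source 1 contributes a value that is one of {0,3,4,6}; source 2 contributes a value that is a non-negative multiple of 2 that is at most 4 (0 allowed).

The generating function for the choices is (1 + z³ + z⁴ + z⁶)·(1 + z² + z⁴); the count is [z⁶].
(1 + z³ + z⁴ + z⁶) has coefficients 1,0,0,1,1,0,1 for degrees 0…6.
(1 + z² + z⁴) has coefficients 1,0,1,0,1,0,0 for degrees 0…6.
[z⁶] = 1·0 + 1·0 + 1·1 + 1·1 = 2.

2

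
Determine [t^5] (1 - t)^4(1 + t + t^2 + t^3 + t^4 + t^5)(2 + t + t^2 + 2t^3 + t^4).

2

(1 - t)^4 has coefficients 1,-4,6,-4,1 for degrees 0…4.
(1 + t + t^2 + t^3 + t^4 + t^5) has coefficients 1,1,1,1,1,1 for degrees 0…5.
Finally multiplying by (2 + t + t^2 + 2t^3 + t^4), the product of all factors after the first has coefficients 2,3,4,6,7,7 for degrees 0…5.
[t^5] = 1·7 − 4·7 + 6·6 − 4·4 + 1·3 = 2.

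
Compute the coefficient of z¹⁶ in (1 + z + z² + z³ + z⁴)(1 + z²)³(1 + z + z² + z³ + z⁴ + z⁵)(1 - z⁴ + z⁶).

(1 + z + z² + z³ + z⁴) has coefficients 1,1,1,1,1 for degrees 0…4.
(1 + z²)³ has coefficients 1,0,3,0,3,0,1,0,0,0,0,0,0,0,0,0,0 for degrees 0…16.
Multiplying by (1 + z + z² + z³ + z⁴ + z⁵) gives running coefficients 1,1,4,4,7,7,7,7,4,4,1,1,0,0,0,0,0 for degrees 0…16.
Finally multiplying by (1 - z⁴ + z⁶), the product of all factors after the first has coefficients 1,1,4,4,6,6,4,4,1,1,1,1,3,3,3,3,1 for degrees 0…16.
[z¹⁶] = 1·1 + 1·3 + 1·3 + 1·3 + 1·3 = 13.

13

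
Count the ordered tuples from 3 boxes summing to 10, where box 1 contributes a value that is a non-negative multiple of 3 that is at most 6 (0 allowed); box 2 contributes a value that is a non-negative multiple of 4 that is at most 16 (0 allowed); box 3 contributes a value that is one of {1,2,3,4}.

3

The generating function for the choices is (1 + q^3 + q^6)·(1 + q^4 + q^8 + q^12 + q^16)·(q + q^2 + q^3 + q^4); the count is [q^10].
(1 + q^3 + q^6) has coefficients 1,0,0,1,0,0,1 for degrees 0…6.
(1 + q^4 + q^8 + q^12 + q^16) has coefficients 1,0,0,0,1,0,0,0,1,0,0 for degrees 0…10.
Finally multiplying by (q + q^2 + q^3 + q^4), the product of all factors after the first has coefficients 0,1,1,1,1,1,1,1,1,1,1 for degrees 0…10.
[q^10] = 1·1 + 1·1 + 1·1 = 3.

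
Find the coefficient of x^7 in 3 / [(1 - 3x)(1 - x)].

9840

The denominator gives the recurrence a_n = 4a_(n−1) − 3a_(n−2) for n ≥ 2; the numerator fixes a_0 = 3, a_1 = 12.
Iterating: 3, 12, 39, 120, 363, 1092, 3279, 9840, so a_7 = 9840.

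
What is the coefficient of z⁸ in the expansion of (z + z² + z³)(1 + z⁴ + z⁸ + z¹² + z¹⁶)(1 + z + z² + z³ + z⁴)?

3

(z + z² + z³) has coefficients 0,1,1,1 for degrees 0…3.
(1 + z⁴ + z⁸ + z¹² + z¹⁶) has coefficients 1,0,0,0,1,0,0,0,1 for degrees 0…8.
Finally multiplying by (1 + z + z² + z³ + z⁴), the product of all factors after the first has coefficients 1,1,1,1,2,1,1,1,2 for degrees 0…8.
[z⁸] = 1·1 + 1·1 + 1·1 = 3.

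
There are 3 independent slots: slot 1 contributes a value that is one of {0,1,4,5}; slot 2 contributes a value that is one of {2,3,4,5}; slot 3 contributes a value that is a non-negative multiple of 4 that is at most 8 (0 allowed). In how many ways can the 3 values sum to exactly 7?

4

The generating function for the choices is (1 + x + x^4 + x^5)·(x^2 + x^3 + x^4 + x^5)·(1 + x^4 + x^8); the count is [x^7].
(1 + x + x^4 + x^5) has coefficients 1,1,0,0,1,1 for degrees 0…5.
(x^2 + x^3 + x^4 + x^5) has coefficients 0,0,1,1,1,1,0,0 for degrees 0…7.
Finally multiplying by (1 + x^4 + x^8), the product of all factors after the first has coefficients 0,0,1,1,1,1,1,1 for degrees 0…7.
[x^7] = 1·1 + 1·1 + 1·1 + 1·1 = 4.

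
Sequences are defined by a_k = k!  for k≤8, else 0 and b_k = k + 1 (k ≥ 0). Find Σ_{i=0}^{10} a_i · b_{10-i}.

145695

This is [x^10] in the product of the two ordinary generating functions.
Σ = 1·11 + 1·10 + 2·9 + 6·8 + 24·7 + 120·6 + 720·5 + 5040·4 + 40320·3 + 0·2 + 0·1 = 145695.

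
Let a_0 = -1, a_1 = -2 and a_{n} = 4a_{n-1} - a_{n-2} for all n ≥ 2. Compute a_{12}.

The ordinary generating function has denominator 1 - 4x + x^2.
Iterating the recurrence: a_0,…,a_{12} = -1, -2, -7, -26, -97, -362, -1351, -5042, -18817, -70226, -262087, -978122, -3650401.

-3650401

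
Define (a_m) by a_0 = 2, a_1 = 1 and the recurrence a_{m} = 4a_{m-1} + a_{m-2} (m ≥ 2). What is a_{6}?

The ordinary generating function has denominator 1 - 4z - z^2.
Iterating the recurrence: a_0,…,a_{6} = 2, 1, 6, 25, 106, 449, 1902.

1902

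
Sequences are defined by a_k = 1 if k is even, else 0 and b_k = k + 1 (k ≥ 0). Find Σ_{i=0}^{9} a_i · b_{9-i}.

30

The convolution is the x^9 coefficient of A(x)B(x).
Σ = 1·10 + 0·9 + 1·8 + 0·7 + 1·6 + 0·5 + 1·4 + 0·3 + 1·2 + 0·1 = 30.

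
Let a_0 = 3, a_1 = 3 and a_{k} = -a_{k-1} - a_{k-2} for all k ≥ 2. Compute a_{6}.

The ordinary generating function has denominator 1 + q + q^2.
Iterating the recurrence: a_0,…,a_{6} = 3, 3, -6, 3, 3, -6, 3.

3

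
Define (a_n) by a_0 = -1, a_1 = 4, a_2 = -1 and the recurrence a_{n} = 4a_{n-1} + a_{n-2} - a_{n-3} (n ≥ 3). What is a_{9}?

-719

The ordinary generating function has denominator 1 - 4z - z^2 + z^3.
Iterating the recurrence: a_0,…,a_{9} = -1, 4, -1, 1, -1, -2, -10, -41, -172, -719.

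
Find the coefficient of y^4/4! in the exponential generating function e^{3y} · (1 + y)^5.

2541

The EGF product rule gives c_4 = Σ_{k_1+k_2=4} C(4; k_1,k_2) · ∏ g_i(k_i), where e^{3y} gives (3)^k; (1+y)^5 gives the falling factorial (5)_k.
g_1(k) for k = 0…4: 1, 3, 9, 27, 81.
g_2(k) for k = 0…4: 1, 5, 20, 60, 120.
c_4 = Σ_k C(4,k)·g_1(k)·g_2(4−k) = 1·1·120 + 4·3·60 + 6·9·20 + 4·27·5 + 1·81·1 = 120 + 720 + 1080 + 540 + 81 = 2541.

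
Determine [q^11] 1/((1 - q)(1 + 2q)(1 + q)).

The denominator gives the recurrence a_n = −2a_(n−1) + a_(n−2) + 2a_(n−3) for n ≥ 3; the numerator fixes a_0 = 1, a_1 = -2, a_2 = 5.
Iterating: 1, -2, 5, -10, 21, -42, 85, -170, 341, -682, 1365, -2730, so a_11 = -2730.

-2730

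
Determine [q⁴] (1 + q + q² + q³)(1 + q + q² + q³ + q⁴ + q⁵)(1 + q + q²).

11

(1 + q + q² + q³) has coefficients 1,1,1,1 for degrees 0…3.
(1 + q + q² + q³ + q⁴ + q⁵) has coefficients 1,1,1,1,1 for degrees 0…4.
Finally multiplying by (1 + q + q²), the product of all factors after the first has coefficients 1,2,3,3,3 for degrees 0…4.
[q⁴] = 1·3 + 1·3 + 1·3 + 1·2 = 11.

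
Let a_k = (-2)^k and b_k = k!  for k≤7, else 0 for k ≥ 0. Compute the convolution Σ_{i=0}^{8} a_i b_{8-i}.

-7712

This is [x^8] in the product of the two ordinary generating functions.
Σ = 1·0 − 2·5040 + 4·720 − 8·120 + 16·24 − 32·6 + 64·2 − 128·1 + 256·1 = -7712.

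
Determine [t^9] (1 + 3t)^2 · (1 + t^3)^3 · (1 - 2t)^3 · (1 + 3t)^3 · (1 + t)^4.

-2402

(1 + 3t)^2 has coefficients 1,6,9 for degrees 0…2.
(1 + t^3)^3 has coefficients 1,0,0,3,0,0,3,0,0,1 for degrees 0…9.
Multiplying by (1 - 2t)^3 gives running coefficients 1,-6,12,-5,-18,36,-21,-18,36,-23 for degrees 0…9.
Multiplying by (1 + 3t)^3 gives running coefficients 1,3,-15,-32,99,63,-318,279,279,-752 for degrees 0…9.
Finally multiplying by (1 + t)^4, the product of all factors after the first has coefficients 1,7,3,-70,-106,210,385,-251,-162,829 for degrees 0…9.
[t^9] = 1·829 + 6·(-162) + 9·(-251) = -2402.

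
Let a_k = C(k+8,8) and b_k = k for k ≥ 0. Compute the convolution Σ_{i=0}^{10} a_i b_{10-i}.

92378

Write out a_i and b_{10-i} for i = 0,…,10 and sum the products.
Σ = 1·10 + 9·9 + 45·8 + 165·7 + 495·6 + 1287·5 + 3003·4 + 6435·3 + 12870·2 + 24310·1 + 43758·0 = 92378.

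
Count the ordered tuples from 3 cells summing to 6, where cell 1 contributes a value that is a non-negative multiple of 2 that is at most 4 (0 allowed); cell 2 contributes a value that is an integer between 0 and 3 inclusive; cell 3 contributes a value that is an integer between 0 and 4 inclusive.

9

The generating function for the choices is (1 + q² + q⁴)·(1 + q + q² + q³)·(1 + q + q² + q³ + q⁴); the count is [q⁶].
(1 + q² + q⁴) has coefficients 1,0,1,0,1 for degrees 0…4.
(1 + q + q² + q³) has coefficients 1,1,1,1,0,0,0 for degrees 0…6.
Finally multiplying by (1 + q + q² + q³ + q⁴), the product of all factors after the first has coefficients 1,2,3,4,4,3,2 for degrees 0…6.
[q⁶] = 1·2 + 1·4 + 1·3 = 9.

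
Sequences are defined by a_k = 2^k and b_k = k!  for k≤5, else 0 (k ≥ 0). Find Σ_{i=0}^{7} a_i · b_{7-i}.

1024

Write out a_i and b_{7-i} for i = 0,…,7 and sum the products.
Σ = 1·0 + 2·0 + 4·120 + 8·24 + 16·6 + 32·2 + 64·1 + 128·1 = 1024.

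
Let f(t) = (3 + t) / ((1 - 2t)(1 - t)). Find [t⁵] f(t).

Partial fractions give a closed form: a_n = (7)·2^n + (-4)·1^n.
At n = 5: a_5 = 220.

220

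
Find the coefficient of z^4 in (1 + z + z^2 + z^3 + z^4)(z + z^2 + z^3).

3

(1 + z + z^2 + z^3 + z^4) has coefficients 1,1,1,1,1 for degrees 0…4.
(z + z^2 + z^3) has coefficients 0,1,1,1,0 for degrees 0…4.
[z^4] = 1·0 + 1·1 + 1·1 + 1·1 + 1·0 = 3.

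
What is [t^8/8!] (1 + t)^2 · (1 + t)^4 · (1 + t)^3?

The EGF product rule gives c_8 = Σ_{k_1+k_2+k_3=8} C(8; k_1,k_2,k_3) · ∏ g_i(k_i), where (1+t)^2 gives the falling factorial (2)_k; (1+t)^4 gives the falling factorial (4)_k; (1+t)^3 gives the falling factorial (3)_k.
g_1(k) for k = 0…8: 1, 2, 2, 0, 0, 0, 0, 0, 0.
g_2(k) for k = 0…8: 1, 4, 12, 24, 24, 0, 0, 0, 0.
g_3(k) for k = 0…8: 1, 3, 6, 6, 0, 0, 0, 0, 0.
First combine the last two factors: h(k) = Σ_j C(k,j)·g_2(j)·g_3(k−j) for k = 0…8: 1, 7, 42, 210, 840, 2520, 5040, 5040, 0.
c_8 = Σ_k C(8,k)·g_1(k)·h(8−k) = 8·2·5040 + 28·2·5040 = 80640 + 282240 = 362880.

362880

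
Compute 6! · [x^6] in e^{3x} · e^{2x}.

The EGF product rule gives c_6 = Σ_{k_1+k_2=6} C(6; k_1,k_2) · ∏ g_i(k_i), where e^{3x} gives (3)^k; e^{2x} gives (2)^k.
g_1(k) for k = 0…6: 1, 3, 9, 27, 81, 243, 729.
g_2(k) for k = 0…6: 1, 2, 4, 8, 16, 32, 64.
c_6 = Σ_k C(6,k)·g_1(k)·g_2(6−k) = 1·1·64 + 6·3·32 + 15·9·16 + 20·27·8 + 15·81·4 + 6·243·2 + 1·729·1 = 64 + 576 + 2160 + 4320 + 4860 + 2916 + 729 = 15625.

15625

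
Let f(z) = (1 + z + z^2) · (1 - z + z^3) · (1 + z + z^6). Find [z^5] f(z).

2

(1 + z + z^2) has coefficients 1,1,1 for degrees 0…2.
(1 - z + z^3) has coefficients 1,-1,0,1,0,0 for degrees 0…5.
Finally multiplying by (1 + z + z^6), the product of all factors after the first has coefficients 1,0,-1,1,1,0 for degrees 0…5.
[z^5] = 1·0 + 1·1 + 1·1 = 2.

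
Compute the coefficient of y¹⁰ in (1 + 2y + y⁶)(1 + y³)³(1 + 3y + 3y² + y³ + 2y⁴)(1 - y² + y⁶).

5

(1 + 2y + y⁶) has coefficients 1,2,0,0,0,0,1 for degrees 0…6.
(1 + y³)³ has coefficients 1,0,0,3,0,0,3,0,0,1,0 for degrees 0…10.
Multiplying by (1 + 3y + 3y² + y³ + 2y⁴) gives running coefficients 1,3,3,4,11,9,6,15,9,4,9 for degrees 0…10.
Finally multiplying by (1 - y² + y⁶), the product of all factors after the first has coefficients 1,3,2,1,8,5,-4,9,6,-7,11 for degrees 0…10.
[y¹⁰] = 1·11 + 2·(-7) + 1·8 = 5.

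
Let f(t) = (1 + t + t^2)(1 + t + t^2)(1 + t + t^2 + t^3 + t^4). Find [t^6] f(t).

(1 + t + t^2) has coefficients 1,1,1 for degrees 0…2.
(1 + t + t^2) has coefficients 1,1,1,0,0,0,0 for degrees 0…6.
Finally multiplying by (1 + t + t^2 + t^3 + t^4), the product of all factors after the first has coefficients 1,2,3,3,3,2,1 for degrees 0…6.
[t^6] = 1·1 + 1·2 + 1·3 = 6.

6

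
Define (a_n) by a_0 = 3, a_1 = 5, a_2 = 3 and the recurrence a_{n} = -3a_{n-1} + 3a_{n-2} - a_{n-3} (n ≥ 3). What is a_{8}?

The ordinary generating function has denominator 1 + 3t - 3t^2 + t^3.
Iterating the recurrence: a_0,…,a_{8} = 3, 5, 3, 3, -5, 21, -81, 311, -1197.

-1197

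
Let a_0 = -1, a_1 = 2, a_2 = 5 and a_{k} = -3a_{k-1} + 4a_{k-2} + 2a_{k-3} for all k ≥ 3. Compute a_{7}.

The ordinary generating function has denominator 1 + 3t - 4t^2 - 2t^3.
Iterating the recurrence: a_0,…,a_{7} = -1, 2, 5, -9, 51, -179, 723, -2783.

-2783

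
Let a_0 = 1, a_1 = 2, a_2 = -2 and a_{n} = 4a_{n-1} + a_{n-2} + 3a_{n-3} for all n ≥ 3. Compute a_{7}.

-789

The ordinary generating function has denominator 1 - 4x - x^2 - 3x^3.
Iterating the recurrence: a_0,…,a_{7} = 1, 2, -2, -3, -8, -41, -181, -789.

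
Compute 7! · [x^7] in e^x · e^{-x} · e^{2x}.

128

The EGF product rule gives c_7 = Σ_{k_1+k_2+k_3=7} C(7; k_1,k_2,k_3) · ∏ g_i(k_i), where e^x gives (1)^k; e^{-x} gives (-1)^k; e^{2x} gives (2)^k.
g_1(k) for k = 0…7: 1, 1, 1, 1, 1, 1, 1, 1.
g_2(k) for k = 0…7: 1, -1, 1, -1, 1, -1, 1, -1.
g_3(k) for k = 0…7: 1, 2, 4, 8, 16, 32, 64, 128.
First combine the last two factors: h(k) = Σ_j C(k,j)·g_2(j)·g_3(k−j) for k = 0…7: 1, 1, 1, 1, 1, 1, 1, 1.
c_7 = Σ_k C(7,k)·g_1(k)·h(7−k) = 1·1·1 + 7·1·1 + 21·1·1 + 35·1·1 + 35·1·1 + 21·1·1 + 7·1·1 + 1·1·1 = 1 + 7 + 21 + 35 + 35 + 21 + 7 + 1 = 128.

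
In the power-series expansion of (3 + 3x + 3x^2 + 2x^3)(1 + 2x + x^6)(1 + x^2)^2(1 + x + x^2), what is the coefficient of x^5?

(3 + 3x + 3x^2 + 2x^3) has coefficients 3,3,3,2 for degrees 0…3.
(1 + 2x + x^6) has coefficients 1,2,0,0,0,0 for degrees 0…5.
Multiplying by (1 + x^2)^2 gives running coefficients 1,2,2,4,1,2 for degrees 0…5.
Finally multiplying by (1 + x + x^2), the product of all factors after the first has coefficients 1,3,5,8,7,7 for degrees 0…5.
[x^5] = 3·7 + 3·7 + 3·8 + 2·5 = 76.

76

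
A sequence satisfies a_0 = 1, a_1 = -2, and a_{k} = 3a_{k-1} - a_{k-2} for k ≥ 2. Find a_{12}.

The ordinary generating function has denominator 1 - 3y + y^2.
Iterating the recurrence: a_0,…,a_{12} = 1, -2, -7, -19, -50, -131, -343, -898, -2351, -6155, -16114, -42187, -110447.

-110447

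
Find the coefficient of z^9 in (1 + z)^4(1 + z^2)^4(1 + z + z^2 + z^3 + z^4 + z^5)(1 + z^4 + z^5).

378

(1 + z)^4 has coefficients 1,4,6,4,1 for degrees 0…4.
(1 + z^2)^4 has coefficients 1,0,4,0,6,0,4,0,1,0 for degrees 0…9.
Multiplying by (1 + z + z^2 + z^3 + z^4 + z^5) gives running coefficients 1,1,5,5,11,11,14,14,11,11 for degrees 0…9.
Finally multiplying by (1 + z^4 + z^5), the product of all factors after the first has coefficients 1,1,5,5,12,13,20,24,27,33 for degrees 0…9.
[z^9] = 1·33 + 4·27 + 6·24 + 4·20 + 1·13 = 378.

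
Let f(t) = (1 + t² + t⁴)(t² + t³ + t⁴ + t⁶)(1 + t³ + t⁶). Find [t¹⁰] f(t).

(1 + t² + t⁴) has coefficients 1,0,1,0,1 for degrees 0…4.
(t² + t³ + t⁴ + t⁶) has coefficients 0,0,1,1,1,0,1,0,0,0,0 for degrees 0…10.
Finally multiplying by (1 + t³ + t⁶), the product of all factors after the first has coefficients 0,0,1,1,1,1,2,1,1,2,1 for degrees 0…10.
[t¹⁰] = 1·1 + 1·1 + 1·2 = 4.

4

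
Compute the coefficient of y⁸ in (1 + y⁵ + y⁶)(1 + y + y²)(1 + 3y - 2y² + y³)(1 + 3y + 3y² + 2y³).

(1 + y⁵ + y⁶) has coefficients 1,0,0,0,0,1,1 for degrees 0…6.
(1 + y + y²) has coefficients 1,1,1,0,0,0,0,0,0 for degrees 0…8.
Multiplying by (1 + 3y - 2y² + y³) gives running coefficients 1,4,2,2,-1,1,0,0,0 for degrees 0…8.
Finally multiplying by (1 + 3y + 3y² + 2y³), the product of all factors after the first has coefficients 1,7,17,22,19,8,4,1,2 for degrees 0…8.
[y⁸] = 1·2 + 1·22 + 1·17 = 41.

41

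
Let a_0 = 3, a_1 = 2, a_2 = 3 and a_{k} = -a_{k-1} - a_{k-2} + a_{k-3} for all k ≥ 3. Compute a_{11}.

10

The ordinary generating function has denominator 1 + y + y^2 - y^3.
Iterating the recurrence: a_0,…,a_{11} = 3, 2, 3, -2, 1, 4, -7, 4, 7, -18, 15, 10.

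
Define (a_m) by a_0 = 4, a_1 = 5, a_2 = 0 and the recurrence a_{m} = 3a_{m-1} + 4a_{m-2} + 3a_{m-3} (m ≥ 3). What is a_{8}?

The ordinary generating function has denominator 1 - 3x - 4x^2 - 3x^3.
Iterating the recurrence: a_0,…,a_{8} = 4, 5, 0, 32, 111, 461, 1923, 7946, 32913.

32913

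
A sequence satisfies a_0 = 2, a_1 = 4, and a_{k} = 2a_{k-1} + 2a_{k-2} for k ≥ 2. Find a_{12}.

The ordinary generating function has denominator 1 - 2z - 2z^2.
Iterating the recurrence: a_0,…,a_{12} = 2, 4, 12, 32, 88, 240, 656, 1792, 4896, 13376, 36544, 99840, 272768.

272768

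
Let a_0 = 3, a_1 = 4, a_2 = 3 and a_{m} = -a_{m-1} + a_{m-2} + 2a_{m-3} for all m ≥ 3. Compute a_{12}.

The ordinary generating function has denominator 1 + y - y^2 - 2y^3.
Iterating the recurrence: a_0,…,a_{12} = 3, 4, 3, 7, 4, 9, 9, 8, 19, 7, 28, 17, 25.

25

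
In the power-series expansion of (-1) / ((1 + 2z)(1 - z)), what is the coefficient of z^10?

-683

The denominator gives the recurrence a_n = −a_(n−1) + 2a_(n−2) for n ≥ 2; the numerator fixes a_0 = -1, a_1 = 1.
Iterating: -1, 1, -3, 5, -11, 21, -43, 85, -171, 341, -683, so a_10 = -683.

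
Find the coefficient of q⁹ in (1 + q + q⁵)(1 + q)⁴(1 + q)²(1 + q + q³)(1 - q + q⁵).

67

(1 + q + q⁵) has coefficients 1,1,0,0,0,1 for degrees 0…5.
(1 + q)⁴ has coefficients 1,4,6,4,1,0,0,0,0,0 for degrees 0…9.
Multiplying by (1 + q)² gives running coefficients 1,6,15,20,15,6,1,0,0,0 for degrees 0…9.
Multiplying by (1 + q + q³) gives running coefficients 1,7,21,36,41,36,27,16,6,1 for degrees 0…9.
Finally multiplying by (1 - q + q⁵), the product of all factors after the first has coefficients 1,6,14,15,5,-4,-2,10,26,36 for degrees 0…9.
[q⁹] = 1·36 + 1·26 + 1·5 = 67.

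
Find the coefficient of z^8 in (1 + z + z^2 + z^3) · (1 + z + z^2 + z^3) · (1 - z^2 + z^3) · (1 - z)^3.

3

(1 + z + z^2 + z^3) has coefficients 1,1,1,1 for degrees 0…3.
(1 + z + z^2 + z^3) has coefficients 1,1,1,1,0,0,0,0,0 for degrees 0…8.
Multiplying by (1 - z^2 + z^3) gives running coefficients 1,1,0,1,0,0,1,0,0 for degrees 0…8.
Finally multiplying by (1 - z)^3, the product of all factors after the first has coefficients 1,-2,0,3,-4,3,0,-3,3 for degrees 0…8.
[z^8] = 1·3 + 1·(-3) + 1·0 + 1·3 = 3.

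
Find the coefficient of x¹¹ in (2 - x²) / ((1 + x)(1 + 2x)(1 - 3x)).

Partial fractions give a closed form: a_n = (-1/4)·(-1)^n + (7/5)·(-2)^n + (17/20)·3^n.
At n = 11: a_11 = 147708.

147708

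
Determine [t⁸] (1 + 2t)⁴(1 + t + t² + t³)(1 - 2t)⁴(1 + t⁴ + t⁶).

65

(1 + 2t)⁴ has coefficients 1,8,24,32,16 for degrees 0…4.
(1 + t + t² + t³) has coefficients 1,1,1,1,0,0,0,0,0 for degrees 0…8.
Multiplying by (1 - 2t)⁴ gives running coefficients 1,-7,17,-15,0,8,-16,16,0 for degrees 0…8.
Finally multiplying by (1 + t⁴ + t⁶), the product of all factors after the first has coefficients 1,-7,17,-15,1,1,2,-6,17 for degrees 0…8.
[t⁸] = 1·17 + 8·(-6) + 24·2 + 32·1 + 16·1 = 65.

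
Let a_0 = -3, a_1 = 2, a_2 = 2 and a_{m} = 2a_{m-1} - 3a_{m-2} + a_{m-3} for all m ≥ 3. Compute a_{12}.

151

The ordinary generating function has denominator 1 - 2q + 3q^2 - q^3.
Iterating the recurrence: a_0,…,a_{12} = -3, 2, 2, -5, -14, -11, 15, 49, 42, -48, -173, -160, 151.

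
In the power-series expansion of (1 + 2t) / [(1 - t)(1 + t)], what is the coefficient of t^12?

Partial fractions give a closed form: a_n = (3/2)·1^n + (-1/2)·(-1)^n.
At n = 12: a_12 = 1.

1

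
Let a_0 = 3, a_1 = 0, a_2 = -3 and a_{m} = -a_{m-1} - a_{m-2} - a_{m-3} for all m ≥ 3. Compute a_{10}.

-3

The ordinary generating function has denominator 1 + z + z^2 + z^3.
Iterating the recurrence: a_0,…,a_{10} = 3, 0, -3, 0, 3, 0, -3, 0, 3, 0, -3.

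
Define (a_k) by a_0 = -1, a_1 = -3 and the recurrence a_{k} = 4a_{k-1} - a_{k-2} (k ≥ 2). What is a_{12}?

-5757961

The ordinary generating function has denominator 1 - 4q + q^2.
Iterating the recurrence: a_0,…,a_{12} = -1, -3, -11, -41, -153, -571, -2131, -7953, -29681, -110771, -413403, -1542841, -5757961.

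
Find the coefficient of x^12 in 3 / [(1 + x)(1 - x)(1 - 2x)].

16383

Partial fractions give a closed form: a_n = (1/2)·(-1)^n + (-3/2)·1^n + (4)·2^n.
At n = 12: a_12 = 16383.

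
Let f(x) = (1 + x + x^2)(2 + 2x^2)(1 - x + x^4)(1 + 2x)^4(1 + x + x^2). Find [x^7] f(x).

(1 + x + x^2) has coefficients 1,1,1 for degrees 0…2.
(2 + 2x^2) has coefficients 2,0,2,0,0,0,0,0 for degrees 0…7.
Multiplying by (1 - x + x^4) gives running coefficients 2,-2,2,-2,2,0,2,0 for degrees 0…7.
Multiplying by (1 + 2x)^4 gives running coefficients 2,14,34,30,2,0,18,48 for degrees 0…7.
Finally multiplying by (1 + x + x^2), the product of all factors after the first has coefficients 2,16,50,78,66,32,20,66 for degrees 0…7.
[x^7] = 1·66 + 1·20 + 1·32 = 118.

118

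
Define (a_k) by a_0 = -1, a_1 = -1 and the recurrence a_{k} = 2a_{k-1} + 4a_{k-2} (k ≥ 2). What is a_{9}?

-19456

The ordinary generating function has denominator 1 - 2q - 4q^2.
Iterating the recurrence: a_0,…,a_{9} = -1, -1, -6, -16, -56, -176, -576, -1856, -6016, -19456.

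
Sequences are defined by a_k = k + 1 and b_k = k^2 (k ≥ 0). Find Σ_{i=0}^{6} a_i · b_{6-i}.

196

The convolution is the x^6 coefficient of A(x)B(x).
Σ = 1·36 + 2·25 + 3·16 + 4·9 + 5·4 + 6·1 + 7·0 = 196.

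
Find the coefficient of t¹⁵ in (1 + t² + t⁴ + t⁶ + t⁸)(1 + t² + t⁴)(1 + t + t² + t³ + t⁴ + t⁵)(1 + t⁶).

12

(1 + t² + t⁴ + t⁶ + t⁸) has coefficients 1,0,1,0,1,0,1,0,1 for degrees 0…8.
(1 + t² + t⁴) has coefficients 1,0,1,0,1,0,0,0,0,0,0,0,0,0,0,0 for degrees 0…15.
Multiplying by (1 + t + t² + t³ + t⁴ + t⁵) gives running coefficients 1,1,2,2,3,3,2,2,1,1,0,0,0,0,0,0 for degrees 0…15.
Finally multiplying by (1 + t⁶), the product of all factors after the first has coefficients 1,1,2,2,3,3,3,3,3,3,3,3,2,2,1,1 for degrees 0…15.
[t¹⁵] = 1·1 + 1·2 + 1·3 + 1·3 + 1·3 = 12.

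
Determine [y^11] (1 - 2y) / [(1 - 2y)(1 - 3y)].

177147

The denominator gives the recurrence a_n = 5a_(n−1) − 6a_(n−2) for n ≥ 2; the numerator fixes a_0 = 1, a_1 = 3.
Iterating: 1, 3, 9, 27, 81, 243, 729, 2187, 6561, 19683, 59049, 177147, so a_11 = 177147.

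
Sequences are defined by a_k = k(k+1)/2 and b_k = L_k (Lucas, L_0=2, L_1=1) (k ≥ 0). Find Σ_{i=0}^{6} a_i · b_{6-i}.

143

Write out a_i and b_{6-i} for i = 0,…,6 and sum the products.
Σ = 0·18 + 1·11 + 3·7 + 6·4 + 10·3 + 15·1 + 21·2 = 143.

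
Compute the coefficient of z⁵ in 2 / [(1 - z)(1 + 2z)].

-42

Partial fractions give a closed form: a_n = (2/3)·1^n + (4/3)·(-2)^n.
At n = 5: a_5 = -42.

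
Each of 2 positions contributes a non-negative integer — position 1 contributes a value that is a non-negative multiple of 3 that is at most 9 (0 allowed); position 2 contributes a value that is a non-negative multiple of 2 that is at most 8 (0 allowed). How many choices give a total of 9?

2

The generating function for the choices is (1 + y³ + y⁶ + y⁹)·(1 + y² + y⁴ + y⁶ + y⁸); the count is [y⁹].
(1 + y³ + y⁶ + y⁹) has coefficients 1,0,0,1,0,0,1,0,0,1 for degrees 0…9.
(1 + y² + y⁴ + y⁶ + y⁸) has coefficients 1,0,1,0,1,0,1,0,1,0 for degrees 0…9.
[y⁹] = 1·0 + 1·1 + 1·0 + 1·1 = 2.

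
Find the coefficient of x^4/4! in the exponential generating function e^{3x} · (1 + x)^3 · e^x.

1696

The EGF product rule gives c_4 = Σ_{k_1+k_2+k_3=4} C(4; k_1,k_2,k_3) · ∏ g_i(k_i), where e^{3x} gives (3)^k; (1+x)^3 gives the falling factorial (3)_k; e^x gives (1)^k.
g_1(k) for k = 0…4: 1, 3, 9, 27, 81.
g_2(k) for k = 0…4: 1, 3, 6, 6, 0.
g_3(k) for k = 0…4: 1, 1, 1, 1, 1.
First combine the last two factors: h(k) = Σ_j C(k,j)·g_2(j)·g_3(k−j) for k = 0…4: 1, 4, 13, 34, 73.
c_4 = Σ_k C(4,k)·g_1(k)·h(4−k) = 1·1·73 + 4·3·34 + 6·9·13 + 4·27·4 + 1·81·1 = 73 + 408 + 702 + 432 + 81 = 1696.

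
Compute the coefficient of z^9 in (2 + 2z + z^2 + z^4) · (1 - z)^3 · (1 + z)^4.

(2 + 2z + z^2 + z^4) has coefficients 2,2,1,0,1 for degrees 0…4.
(1 - z)^3 has coefficients 1,-3,3,-1,0,0,0,0,0,0 for degrees 0…9.
Finally multiplying by (1 + z)^4, the product of all factors after the first has coefficients 1,1,-3,-3,3,3,-1,-1,0,0 for degrees 0…9.
[z^9] = 2·0 + 2·0 + 1·(-1) + 1·3 = 2.

2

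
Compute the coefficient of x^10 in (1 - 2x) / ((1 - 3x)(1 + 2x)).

12629

The denominator gives the recurrence a_n = a_(n−1) + 6a_(n−2) for n ≥ 2; the numerator fixes a_0 = 1, a_1 = -1.
Iterating: 1, -1, 5, -1, 29, 23, 197, 335, 1517, 3527, 12629, so a_10 = 12629.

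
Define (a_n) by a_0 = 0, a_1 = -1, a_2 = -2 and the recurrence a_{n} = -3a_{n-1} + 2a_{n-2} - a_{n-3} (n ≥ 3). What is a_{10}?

The ordinary generating function has denominator 1 + 3y - 2y^2 + y^3.
Iterating the recurrence: a_0,…,a_{10} = 0, -1, -2, 4, -15, 55, -199, 722, -2619, 9500, -34460.

-34460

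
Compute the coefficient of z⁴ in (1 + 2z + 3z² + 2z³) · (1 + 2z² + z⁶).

6

(1 + 2z + 3z² + 2z³) has coefficients 1,2,3,2 for degrees 0…3.
(1 + 2z² + z⁶) has coefficients 1,0,2,0,0 for degrees 0…4.
[z⁴] = 1·0 + 2·0 + 3·2 + 2·0 = 6.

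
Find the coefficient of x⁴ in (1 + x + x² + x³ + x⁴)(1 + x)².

(1 + x + x² + x³ + x⁴) has coefficients 1,1,1,1,1 for degrees 0…4.
(1 + x)² has coefficients 1,2,1,0,0 for degrees 0…4.
[x⁴] = 1·0 + 1·0 + 1·1 + 1·2 + 1·1 = 4.

4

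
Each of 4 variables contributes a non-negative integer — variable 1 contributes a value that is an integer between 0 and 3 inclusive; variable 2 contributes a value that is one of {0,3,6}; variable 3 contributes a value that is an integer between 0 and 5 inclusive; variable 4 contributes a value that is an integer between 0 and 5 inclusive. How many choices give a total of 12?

37

The generating function for the choices is (1 + t + t^2 + t^3)·(1 + t^3 + t^6)·(1 + t + t^2 + t^3 + t^4 + t^5)·(1 + t + t^2 + t^3 + t^4 + t^5); the count is [t^12].
(1 + t + t^2 + t^3) has coefficients 1,1,1,1 for degrees 0…3.
(1 + t^3 + t^6) has coefficients 1,0,0,1,0,0,1,0,0,0,0,0,0 for degrees 0…12.
Multiplying by (1 + t + t^2 + t^3 + t^4 + t^5) gives running coefficients 1,1,1,2,2,2,2,2,2,1,1,1,0 for degrees 0…12.
Finally multiplying by (1 + t + t^2 + t^3 + t^4 + t^5), the product of all factors after the first has coefficients 1,2,3,5,7,9,10,11,12,11,10,9,7 for degrees 0…12.
[t^12] = 1·7 + 1·9 + 1·10 + 1·11 = 37.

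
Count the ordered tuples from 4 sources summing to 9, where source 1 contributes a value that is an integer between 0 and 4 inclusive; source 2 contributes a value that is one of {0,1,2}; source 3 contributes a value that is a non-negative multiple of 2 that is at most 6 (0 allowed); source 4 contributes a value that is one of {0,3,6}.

The generating function for the choices is (1 + x + x² + x³ + x⁴)·(1 + x + x²)·(1 + x² + x⁴ + x⁶)·(1 + x³ + x⁶); the count is [x⁹].
(1 + x + x² + x³ + x⁴) has coefficients 1,1,1,1,1 for degrees 0…4.
(1 + x + x²) has coefficients 1,1,1,0,0,0,0,0,0,0 for degrees 0…9.
Multiplying by (1 + x² + x⁴ + x⁶) gives running coefficients 1,1,2,1,2,1,2,1,1,0 for degrees 0…9.
Finally multiplying by (1 + x³ + x⁶), the product of all factors after the first has coefficients 1,1,2,2,3,3,4,4,4,3 for degrees 0…9.
[x⁹] = 1·3 + 1·4 + 1·4 + 1·4 + 1·3 = 18.

18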